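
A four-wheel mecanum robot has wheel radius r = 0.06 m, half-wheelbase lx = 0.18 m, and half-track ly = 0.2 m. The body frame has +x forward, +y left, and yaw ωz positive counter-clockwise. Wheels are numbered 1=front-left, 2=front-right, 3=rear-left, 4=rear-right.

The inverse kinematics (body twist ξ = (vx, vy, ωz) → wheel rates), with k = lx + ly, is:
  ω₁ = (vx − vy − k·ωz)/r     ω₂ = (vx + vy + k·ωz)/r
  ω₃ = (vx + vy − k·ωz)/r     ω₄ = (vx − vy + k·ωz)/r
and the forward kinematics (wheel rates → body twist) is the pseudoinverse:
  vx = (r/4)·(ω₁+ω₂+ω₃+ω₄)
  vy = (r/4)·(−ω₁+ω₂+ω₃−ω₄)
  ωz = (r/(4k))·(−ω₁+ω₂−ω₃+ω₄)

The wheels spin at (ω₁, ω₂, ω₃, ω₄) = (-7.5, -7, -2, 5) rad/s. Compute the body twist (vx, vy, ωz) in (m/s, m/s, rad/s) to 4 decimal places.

k = lx + ly = 0.18 + 0.2 = 0.3800
ω₁+ω₂+ω₃+ω₄ = -11.5000  →  vx = (0.06/4)·-11.5000 = -0.1725
−ω₁+ω₂+ω₃−ω₄ = -6.5000  →  vy = (0.06/4)·-6.5000 = -0.0975
−ω₁+ω₂−ω₃+ω₄ = 7.5000  →  ωz = (0.06/1.5200)·7.5000 = 0.2961

(-0.1725, -0.0975, 0.2961)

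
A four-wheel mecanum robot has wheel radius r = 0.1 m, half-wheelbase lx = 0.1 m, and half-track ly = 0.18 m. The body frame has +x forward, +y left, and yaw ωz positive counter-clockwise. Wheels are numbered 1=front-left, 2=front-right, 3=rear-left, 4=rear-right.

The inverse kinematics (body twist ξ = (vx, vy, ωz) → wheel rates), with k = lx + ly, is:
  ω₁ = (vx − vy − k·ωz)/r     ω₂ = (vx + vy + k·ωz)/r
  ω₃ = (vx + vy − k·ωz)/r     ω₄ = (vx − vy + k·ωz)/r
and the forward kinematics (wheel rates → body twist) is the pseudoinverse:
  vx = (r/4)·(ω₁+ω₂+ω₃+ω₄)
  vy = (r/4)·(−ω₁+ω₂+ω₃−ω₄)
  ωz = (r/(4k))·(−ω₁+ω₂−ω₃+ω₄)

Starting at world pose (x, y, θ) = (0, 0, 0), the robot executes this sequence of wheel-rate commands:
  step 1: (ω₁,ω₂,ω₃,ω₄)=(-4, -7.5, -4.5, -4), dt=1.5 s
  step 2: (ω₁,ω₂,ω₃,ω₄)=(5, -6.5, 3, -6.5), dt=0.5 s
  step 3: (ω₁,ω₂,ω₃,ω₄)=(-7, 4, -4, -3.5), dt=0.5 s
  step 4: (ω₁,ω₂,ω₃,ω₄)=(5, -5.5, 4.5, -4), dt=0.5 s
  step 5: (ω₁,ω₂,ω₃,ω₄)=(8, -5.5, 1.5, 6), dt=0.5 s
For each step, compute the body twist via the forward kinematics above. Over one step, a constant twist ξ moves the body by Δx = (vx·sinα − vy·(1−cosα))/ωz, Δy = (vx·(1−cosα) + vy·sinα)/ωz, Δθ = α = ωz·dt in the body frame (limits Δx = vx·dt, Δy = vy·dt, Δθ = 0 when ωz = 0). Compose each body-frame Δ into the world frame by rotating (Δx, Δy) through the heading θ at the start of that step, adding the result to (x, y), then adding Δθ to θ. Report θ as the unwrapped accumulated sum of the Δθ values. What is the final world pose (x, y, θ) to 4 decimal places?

step 1: ξ=(vx,vy,ωz)=(-0.5000, -0.1000, -0.2679), dt=1.5 → body Δ=(-0.7597, 0.0027, -0.4018) → world pose (-0.7597, 0.0027, -0.4018)
step 2: ξ=(vx,vy,ωz)=(-0.1250, -0.0500, -1.8750), dt=0.5 → body Δ=(-0.0646, 0.0057, -0.9375) → world pose (-0.8170, 0.0332, -1.3393)
step 3: ξ=(vx,vy,ωz)=(-0.2625, 0.2625, 1.0268), dt=0.5 → body Δ=(-0.1585, 0.0926, 0.5134) → world pose (-0.7632, 0.2087, -0.8259)
step 4: ξ=(vx,vy,ωz)=(0.0000, -0.0500, -1.6964), dt=0.5 → body Δ=(-0.0100, -0.0221, -0.8482) → world pose (-0.7862, 0.2011, -1.6741)
step 5: ξ=(vx,vy,ωz)=(0.2500, -0.4500, -0.8036), dt=0.5 → body Δ=(0.0771, -0.2438, -0.4018) → world pose (-1.0366, 0.1496, -2.0759)

(-1.0366, 0.1496, -2.0759)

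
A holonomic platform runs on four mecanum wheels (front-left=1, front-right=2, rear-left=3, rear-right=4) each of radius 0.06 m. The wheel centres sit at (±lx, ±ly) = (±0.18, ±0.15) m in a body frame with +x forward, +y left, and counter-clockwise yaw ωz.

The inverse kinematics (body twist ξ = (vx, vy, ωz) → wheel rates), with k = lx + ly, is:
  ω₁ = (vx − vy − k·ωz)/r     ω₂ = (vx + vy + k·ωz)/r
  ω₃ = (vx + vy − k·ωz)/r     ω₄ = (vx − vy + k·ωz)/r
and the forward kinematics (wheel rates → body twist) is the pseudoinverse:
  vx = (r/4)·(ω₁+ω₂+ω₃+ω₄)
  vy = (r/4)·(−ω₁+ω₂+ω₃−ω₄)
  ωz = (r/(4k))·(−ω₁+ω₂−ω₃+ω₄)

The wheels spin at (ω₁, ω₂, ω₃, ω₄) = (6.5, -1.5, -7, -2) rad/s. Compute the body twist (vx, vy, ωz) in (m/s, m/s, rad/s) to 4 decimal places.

(-0.0600, -0.1950, -0.1364)

k = lx + ly = 0.18 + 0.15 = 0.3300
ω₁+ω₂+ω₃+ω₄ = -4.0000  →  vx = (0.06/4)·-4.0000 = -0.0600
−ω₁+ω₂+ω₃−ω₄ = -13.0000  →  vy = (0.06/4)·-13.0000 = -0.1950
−ω₁+ω₂−ω₃+ω₄ = -3.0000  →  ωz = (0.06/1.3200)·-3.0000 = -0.1364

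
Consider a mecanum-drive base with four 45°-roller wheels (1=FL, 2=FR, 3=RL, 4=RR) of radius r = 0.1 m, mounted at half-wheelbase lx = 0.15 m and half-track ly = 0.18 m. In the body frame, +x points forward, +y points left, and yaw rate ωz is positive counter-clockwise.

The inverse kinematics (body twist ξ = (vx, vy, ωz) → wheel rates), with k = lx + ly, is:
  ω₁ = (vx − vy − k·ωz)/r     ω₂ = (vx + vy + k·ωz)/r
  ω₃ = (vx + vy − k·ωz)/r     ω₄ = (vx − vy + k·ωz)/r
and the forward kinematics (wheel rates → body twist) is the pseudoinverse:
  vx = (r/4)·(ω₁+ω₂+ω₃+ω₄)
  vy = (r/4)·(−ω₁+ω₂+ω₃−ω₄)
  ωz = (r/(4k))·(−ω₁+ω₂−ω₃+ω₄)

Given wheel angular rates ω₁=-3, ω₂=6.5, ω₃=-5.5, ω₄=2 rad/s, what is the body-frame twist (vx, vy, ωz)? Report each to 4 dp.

k = lx + ly = 0.15 + 0.18 = 0.3300
ω₁+ω₂+ω₃+ω₄ = 0.0000  →  vx = (0.1/4)·0.0000 = 0.0000
−ω₁+ω₂+ω₃−ω₄ = 2.0000  →  vy = (0.1/4)·2.0000 = 0.0500
−ω₁+ω₂−ω₃+ω₄ = 17.0000  →  ωz = (0.1/1.3200)·17.0000 = 1.2879

(0.0000, 0.0500, 1.2879)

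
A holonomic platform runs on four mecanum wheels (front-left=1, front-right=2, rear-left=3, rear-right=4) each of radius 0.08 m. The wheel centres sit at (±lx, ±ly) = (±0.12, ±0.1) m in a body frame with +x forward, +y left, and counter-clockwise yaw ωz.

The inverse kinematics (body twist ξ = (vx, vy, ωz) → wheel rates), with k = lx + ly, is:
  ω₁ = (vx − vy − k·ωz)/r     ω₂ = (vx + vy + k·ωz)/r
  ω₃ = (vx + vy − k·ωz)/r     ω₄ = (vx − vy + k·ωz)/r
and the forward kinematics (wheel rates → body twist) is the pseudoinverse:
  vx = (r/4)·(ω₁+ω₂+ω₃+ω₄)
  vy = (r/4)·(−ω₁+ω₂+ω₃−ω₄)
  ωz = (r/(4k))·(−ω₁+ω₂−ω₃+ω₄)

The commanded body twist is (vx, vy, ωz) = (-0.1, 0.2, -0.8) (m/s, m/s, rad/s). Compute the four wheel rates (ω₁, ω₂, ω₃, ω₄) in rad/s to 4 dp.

(-1.5500, -0.9500, 3.4500, -5.9500)

k = lx + ly = 0.12 + 0.1 = 0.2200;  k·ωz = 0.2200·-0.8 = -0.1760
ω₁ (FL) = (vx − vy − k·ωz)/r = -0.1240/0.08 = -1.5500
ω₂ (FR) = (vx + vy + k·ωz)/r = -0.0760/0.08 = -0.9500
ω₃ (RL) = (vx + vy − k·ωz)/r = 0.2760/0.08 = 3.4500
ω₄ (RR) = (vx − vy + k·ωz)/r = -0.4760/0.08 = -5.9500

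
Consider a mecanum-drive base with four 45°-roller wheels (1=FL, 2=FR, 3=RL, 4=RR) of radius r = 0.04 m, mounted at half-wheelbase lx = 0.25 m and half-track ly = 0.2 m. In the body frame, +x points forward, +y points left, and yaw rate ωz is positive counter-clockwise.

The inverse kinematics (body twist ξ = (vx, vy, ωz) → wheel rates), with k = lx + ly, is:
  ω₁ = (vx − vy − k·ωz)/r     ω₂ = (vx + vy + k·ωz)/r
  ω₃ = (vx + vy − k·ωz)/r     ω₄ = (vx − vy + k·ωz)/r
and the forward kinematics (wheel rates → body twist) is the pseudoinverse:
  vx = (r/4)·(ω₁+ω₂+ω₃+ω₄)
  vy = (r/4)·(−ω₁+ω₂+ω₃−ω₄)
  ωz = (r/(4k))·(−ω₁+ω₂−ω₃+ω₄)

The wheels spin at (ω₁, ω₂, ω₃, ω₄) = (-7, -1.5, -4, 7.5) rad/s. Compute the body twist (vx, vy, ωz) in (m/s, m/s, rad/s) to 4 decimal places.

(-0.0500, -0.0600, 0.3778)

k = lx + ly = 0.25 + 0.2 = 0.4500
ω₁+ω₂+ω₃+ω₄ = -5.0000  →  vx = (0.04/4)·-5.0000 = -0.0500
−ω₁+ω₂+ω₃−ω₄ = -6.0000  →  vy = (0.04/4)·-6.0000 = -0.0600
−ω₁+ω₂−ω₃+ω₄ = 17.0000  →  ωz = (0.04/1.8000)·17.0000 = 0.3778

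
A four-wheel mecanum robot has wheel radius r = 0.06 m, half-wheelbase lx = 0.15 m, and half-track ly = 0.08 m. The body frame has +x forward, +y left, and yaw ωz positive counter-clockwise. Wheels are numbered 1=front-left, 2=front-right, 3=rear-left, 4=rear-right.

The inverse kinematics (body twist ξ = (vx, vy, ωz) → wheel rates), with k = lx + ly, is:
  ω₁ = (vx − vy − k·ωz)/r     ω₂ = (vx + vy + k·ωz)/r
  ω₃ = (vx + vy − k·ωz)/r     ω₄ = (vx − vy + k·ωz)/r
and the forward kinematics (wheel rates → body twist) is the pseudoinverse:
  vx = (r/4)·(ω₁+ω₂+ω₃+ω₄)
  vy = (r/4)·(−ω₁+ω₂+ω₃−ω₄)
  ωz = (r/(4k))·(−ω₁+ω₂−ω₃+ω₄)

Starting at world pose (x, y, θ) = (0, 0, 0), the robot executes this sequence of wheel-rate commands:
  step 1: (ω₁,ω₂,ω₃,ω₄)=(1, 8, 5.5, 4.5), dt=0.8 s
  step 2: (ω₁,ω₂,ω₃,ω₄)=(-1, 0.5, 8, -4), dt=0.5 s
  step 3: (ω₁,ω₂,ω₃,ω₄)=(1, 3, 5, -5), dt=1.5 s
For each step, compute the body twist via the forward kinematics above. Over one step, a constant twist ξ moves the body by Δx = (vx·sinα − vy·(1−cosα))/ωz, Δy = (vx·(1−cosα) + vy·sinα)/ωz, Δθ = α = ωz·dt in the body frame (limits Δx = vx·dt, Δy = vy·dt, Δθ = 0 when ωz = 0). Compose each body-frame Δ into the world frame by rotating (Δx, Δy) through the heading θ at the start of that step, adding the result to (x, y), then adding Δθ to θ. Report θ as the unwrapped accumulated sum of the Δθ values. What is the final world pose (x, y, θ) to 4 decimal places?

(0.4085, 0.4377, -0.8120)

step 1: ξ=(vx,vy,ωz)=(0.2850, 0.1200, 0.3913), dt=0.8 → body Δ=(0.2094, 0.1298, 0.3130) → world pose (0.2094, 0.1298, 0.3130)
step 2: ξ=(vx,vy,ωz)=(0.0525, 0.2025, -0.6848), dt=0.5 → body Δ=(0.0429, 0.0948, -0.3424) → world pose (0.2210, 0.2333, -0.0293)
step 3: ξ=(vx,vy,ωz)=(0.0600, 0.1800, -0.5217), dt=1.5 → body Δ=(0.1815, 0.2098, -0.7826) → world pose (0.4085, 0.4377, -0.8120)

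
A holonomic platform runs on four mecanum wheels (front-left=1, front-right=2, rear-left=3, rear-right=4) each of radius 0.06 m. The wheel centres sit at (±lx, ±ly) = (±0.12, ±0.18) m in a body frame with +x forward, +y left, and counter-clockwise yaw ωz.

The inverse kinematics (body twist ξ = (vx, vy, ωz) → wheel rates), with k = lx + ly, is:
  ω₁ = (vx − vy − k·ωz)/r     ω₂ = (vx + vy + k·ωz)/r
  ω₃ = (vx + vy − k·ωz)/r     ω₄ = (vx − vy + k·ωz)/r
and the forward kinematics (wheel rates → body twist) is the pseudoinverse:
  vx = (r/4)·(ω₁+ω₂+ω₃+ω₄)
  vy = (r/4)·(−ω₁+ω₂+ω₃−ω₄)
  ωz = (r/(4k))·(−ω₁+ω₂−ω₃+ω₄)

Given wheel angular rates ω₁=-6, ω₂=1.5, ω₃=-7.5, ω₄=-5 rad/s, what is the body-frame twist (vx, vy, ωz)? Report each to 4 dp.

(-0.2550, 0.0750, 0.5000)

k = lx + ly = 0.12 + 0.18 = 0.3000
ω₁+ω₂+ω₃+ω₄ = -17.0000  →  vx = (0.06/4)·-17.0000 = -0.2550
−ω₁+ω₂+ω₃−ω₄ = 5.0000  →  vy = (0.06/4)·5.0000 = 0.0750
−ω₁+ω₂−ω₃+ω₄ = 10.0000  →  ωz = (0.06/1.2000)·10.0000 = 0.5000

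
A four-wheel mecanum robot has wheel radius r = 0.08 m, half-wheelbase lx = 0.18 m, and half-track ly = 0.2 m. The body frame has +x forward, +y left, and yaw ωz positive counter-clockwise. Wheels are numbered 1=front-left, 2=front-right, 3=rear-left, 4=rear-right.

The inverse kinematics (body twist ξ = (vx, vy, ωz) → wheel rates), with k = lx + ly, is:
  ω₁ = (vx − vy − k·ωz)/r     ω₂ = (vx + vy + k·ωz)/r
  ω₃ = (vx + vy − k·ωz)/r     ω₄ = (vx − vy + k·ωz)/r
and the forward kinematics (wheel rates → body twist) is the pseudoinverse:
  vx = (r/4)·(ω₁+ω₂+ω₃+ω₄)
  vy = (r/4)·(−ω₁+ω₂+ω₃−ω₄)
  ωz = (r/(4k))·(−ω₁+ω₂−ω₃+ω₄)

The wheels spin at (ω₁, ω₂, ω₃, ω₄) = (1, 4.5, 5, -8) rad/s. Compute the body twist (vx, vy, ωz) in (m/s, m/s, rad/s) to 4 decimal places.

(0.0500, 0.3300, -0.5000)

k = lx + ly = 0.18 + 0.2 = 0.3800
ω₁+ω₂+ω₃+ω₄ = 2.5000  →  vx = (0.08/4)·2.5000 = 0.0500
−ω₁+ω₂+ω₃−ω₄ = 16.5000  →  vy = (0.08/4)·16.5000 = 0.3300
−ω₁+ω₂−ω₃+ω₄ = -9.5000  →  ωz = (0.08/1.5200)·-9.5000 = -0.5000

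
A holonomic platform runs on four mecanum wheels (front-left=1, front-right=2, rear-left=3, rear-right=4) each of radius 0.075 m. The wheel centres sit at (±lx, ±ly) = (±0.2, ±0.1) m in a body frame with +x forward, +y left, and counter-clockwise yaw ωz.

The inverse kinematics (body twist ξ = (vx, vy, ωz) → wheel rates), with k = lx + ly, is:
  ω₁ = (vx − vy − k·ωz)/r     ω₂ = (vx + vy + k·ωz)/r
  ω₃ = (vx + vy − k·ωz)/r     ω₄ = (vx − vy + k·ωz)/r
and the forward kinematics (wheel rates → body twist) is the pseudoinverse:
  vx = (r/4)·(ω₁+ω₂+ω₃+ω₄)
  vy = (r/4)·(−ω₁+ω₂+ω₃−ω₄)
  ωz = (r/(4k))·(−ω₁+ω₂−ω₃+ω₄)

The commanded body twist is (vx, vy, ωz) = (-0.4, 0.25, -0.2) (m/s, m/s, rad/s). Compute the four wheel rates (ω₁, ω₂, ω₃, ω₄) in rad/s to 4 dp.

k = lx + ly = 0.2 + 0.1 = 0.3000;  k·ωz = 0.3000·-0.2 = -0.0600
ω₁ (FL) = (vx − vy − k·ωz)/r = -0.5900/0.075 = -7.8667
ω₂ (FR) = (vx + vy + k·ωz)/r = -0.2100/0.075 = -2.8000
ω₃ (RL) = (vx + vy − k·ωz)/r = -0.0900/0.075 = -1.2000
ω₄ (RR) = (vx − vy + k·ωz)/r = -0.7100/0.075 = -9.4667

(-7.8667, -2.8000, -1.2000, -9.4667)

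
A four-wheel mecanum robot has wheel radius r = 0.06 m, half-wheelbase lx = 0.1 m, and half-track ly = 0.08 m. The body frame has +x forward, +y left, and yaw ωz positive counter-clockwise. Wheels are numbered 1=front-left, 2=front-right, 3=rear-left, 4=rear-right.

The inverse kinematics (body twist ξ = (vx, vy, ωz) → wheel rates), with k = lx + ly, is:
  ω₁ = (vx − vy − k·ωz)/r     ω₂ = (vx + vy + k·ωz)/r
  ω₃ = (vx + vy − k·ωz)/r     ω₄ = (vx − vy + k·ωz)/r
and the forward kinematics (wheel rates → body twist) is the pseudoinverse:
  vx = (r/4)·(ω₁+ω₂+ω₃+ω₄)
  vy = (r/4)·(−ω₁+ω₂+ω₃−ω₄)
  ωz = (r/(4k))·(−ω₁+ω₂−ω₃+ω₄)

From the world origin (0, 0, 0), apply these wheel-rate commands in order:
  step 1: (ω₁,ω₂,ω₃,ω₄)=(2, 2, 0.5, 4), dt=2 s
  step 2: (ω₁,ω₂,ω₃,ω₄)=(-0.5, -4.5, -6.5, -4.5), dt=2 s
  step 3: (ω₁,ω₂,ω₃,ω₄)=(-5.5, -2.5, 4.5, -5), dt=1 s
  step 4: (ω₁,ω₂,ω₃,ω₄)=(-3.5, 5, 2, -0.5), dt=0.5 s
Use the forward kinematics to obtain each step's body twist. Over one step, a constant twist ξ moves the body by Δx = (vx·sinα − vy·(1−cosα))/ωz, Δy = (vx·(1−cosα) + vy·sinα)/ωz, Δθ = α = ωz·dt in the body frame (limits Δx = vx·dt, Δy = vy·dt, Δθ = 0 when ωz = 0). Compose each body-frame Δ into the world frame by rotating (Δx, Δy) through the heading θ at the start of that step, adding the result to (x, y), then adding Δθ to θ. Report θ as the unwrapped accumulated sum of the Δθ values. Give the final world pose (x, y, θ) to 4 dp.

(-0.1801, -0.1188, -0.0417)

step 1: ξ=(vx,vy,ωz)=(0.1275, -0.0525, 0.2917), dt=2.0 → body Δ=(0.2705, -0.0269, 0.5833) → world pose (0.2705, -0.0269, 0.5833)
step 2: ξ=(vx,vy,ωz)=(-0.2400, -0.0900, -0.1667), dt=2.0 → body Δ=(-0.5009, -0.0974, -0.3333) → world pose (-0.0938, -0.3841, 0.2500)
step 3: ξ=(vx,vy,ωz)=(-0.1275, 0.1875, -0.5417), dt=1.0 → body Δ=(-0.0718, 0.2122, -0.5417) → world pose (-0.2159, -0.1963, -0.2917)
step 4: ξ=(vx,vy,ωz)=(0.0450, 0.1650, 0.5000), dt=0.5 → body Δ=(0.0120, 0.0844, 0.2500) → world pose (-0.1801, -0.1188, -0.0417)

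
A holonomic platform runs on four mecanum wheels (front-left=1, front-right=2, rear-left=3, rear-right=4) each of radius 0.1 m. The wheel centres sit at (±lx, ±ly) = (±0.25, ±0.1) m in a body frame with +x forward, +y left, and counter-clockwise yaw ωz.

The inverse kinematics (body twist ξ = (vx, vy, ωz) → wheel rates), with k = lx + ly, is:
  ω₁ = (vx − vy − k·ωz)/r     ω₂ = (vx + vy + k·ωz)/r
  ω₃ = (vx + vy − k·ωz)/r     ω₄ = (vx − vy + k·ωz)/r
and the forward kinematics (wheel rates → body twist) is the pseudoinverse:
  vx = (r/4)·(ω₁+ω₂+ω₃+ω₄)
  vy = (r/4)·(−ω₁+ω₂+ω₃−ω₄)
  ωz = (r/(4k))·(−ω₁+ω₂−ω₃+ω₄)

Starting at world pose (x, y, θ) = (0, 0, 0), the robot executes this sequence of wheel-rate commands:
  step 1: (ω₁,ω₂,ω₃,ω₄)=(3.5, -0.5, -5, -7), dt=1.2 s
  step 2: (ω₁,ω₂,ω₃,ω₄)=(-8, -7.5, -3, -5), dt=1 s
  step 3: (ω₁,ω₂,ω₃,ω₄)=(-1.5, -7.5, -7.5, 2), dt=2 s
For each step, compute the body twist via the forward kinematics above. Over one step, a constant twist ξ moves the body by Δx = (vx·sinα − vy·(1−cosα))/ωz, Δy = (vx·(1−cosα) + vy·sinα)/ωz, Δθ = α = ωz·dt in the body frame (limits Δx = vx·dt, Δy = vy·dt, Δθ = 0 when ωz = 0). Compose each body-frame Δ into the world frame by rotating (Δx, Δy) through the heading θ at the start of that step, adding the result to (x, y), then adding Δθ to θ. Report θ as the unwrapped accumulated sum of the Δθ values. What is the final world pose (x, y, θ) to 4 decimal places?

(-1.6817, -0.0752, -0.1214)

step 1: ξ=(vx,vy,ωz)=(-0.2250, -0.0500, -0.4286), dt=1.2 → body Δ=(-0.2733, 0.0105, -0.5143) → world pose (-0.2733, 0.0105, -0.5143)
step 2: ξ=(vx,vy,ωz)=(-0.5875, 0.0625, -0.1071), dt=1.0 → body Δ=(-0.5830, 0.0938, -0.1071) → world pose (-0.7348, 0.3790, -0.6214)
step 3: ξ=(vx,vy,ωz)=(-0.3625, -0.3875, 0.2500), dt=2.0 → body Δ=(-0.5054, -0.9206, 0.5000) → world pose (-1.6817, -0.0752, -0.1214)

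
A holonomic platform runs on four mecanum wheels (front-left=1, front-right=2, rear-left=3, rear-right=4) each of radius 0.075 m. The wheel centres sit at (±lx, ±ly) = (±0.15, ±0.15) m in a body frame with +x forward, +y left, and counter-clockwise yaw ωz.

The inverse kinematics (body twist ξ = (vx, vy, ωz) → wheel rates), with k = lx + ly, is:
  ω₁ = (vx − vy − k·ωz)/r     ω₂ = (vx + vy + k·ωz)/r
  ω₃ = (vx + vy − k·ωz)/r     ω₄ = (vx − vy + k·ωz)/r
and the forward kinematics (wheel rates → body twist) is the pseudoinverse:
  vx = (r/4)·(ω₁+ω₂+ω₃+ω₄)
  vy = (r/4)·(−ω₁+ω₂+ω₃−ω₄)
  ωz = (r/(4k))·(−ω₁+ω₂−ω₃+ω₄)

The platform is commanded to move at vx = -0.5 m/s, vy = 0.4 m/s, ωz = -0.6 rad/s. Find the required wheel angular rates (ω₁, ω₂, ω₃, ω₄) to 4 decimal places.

(-9.6000, -3.7333, 1.0667, -14.4000)

k = lx + ly = 0.15 + 0.15 = 0.3000;  k·ωz = 0.3000·-0.6 = -0.1800
ω₁ (FL) = (vx − vy − k·ωz)/r = -0.7200/0.075 = -9.6000
ω₂ (FR) = (vx + vy + k·ωz)/r = -0.2800/0.075 = -3.7333
ω₃ (RL) = (vx + vy − k·ωz)/r = 0.0800/0.075 = 1.0667
ω₄ (RR) = (vx − vy + k·ωz)/r = -1.0800/0.075 = -14.4000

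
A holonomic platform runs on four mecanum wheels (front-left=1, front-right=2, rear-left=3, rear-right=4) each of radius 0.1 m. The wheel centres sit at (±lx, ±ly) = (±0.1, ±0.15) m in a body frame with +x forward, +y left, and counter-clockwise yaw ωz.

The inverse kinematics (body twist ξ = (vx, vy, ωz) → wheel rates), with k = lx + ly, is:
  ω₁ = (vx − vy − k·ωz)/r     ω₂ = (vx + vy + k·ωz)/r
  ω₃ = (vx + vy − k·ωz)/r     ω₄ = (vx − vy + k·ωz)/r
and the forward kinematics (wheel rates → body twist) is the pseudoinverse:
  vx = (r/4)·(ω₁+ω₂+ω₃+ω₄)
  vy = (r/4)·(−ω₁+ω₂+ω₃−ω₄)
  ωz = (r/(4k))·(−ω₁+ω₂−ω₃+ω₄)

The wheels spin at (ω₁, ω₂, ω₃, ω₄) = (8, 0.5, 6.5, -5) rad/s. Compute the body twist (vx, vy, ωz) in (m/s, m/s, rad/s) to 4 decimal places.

(0.2500, 0.1000, -1.9000)

k = lx + ly = 0.1 + 0.15 = 0.2500
ω₁+ω₂+ω₃+ω₄ = 10.0000  →  vx = (0.1/4)·10.0000 = 0.2500
−ω₁+ω₂+ω₃−ω₄ = 4.0000  →  vy = (0.1/4)·4.0000 = 0.1000
−ω₁+ω₂−ω₃+ω₄ = -19.0000  →  ωz = (0.1/1.0000)·-19.0000 = -1.9000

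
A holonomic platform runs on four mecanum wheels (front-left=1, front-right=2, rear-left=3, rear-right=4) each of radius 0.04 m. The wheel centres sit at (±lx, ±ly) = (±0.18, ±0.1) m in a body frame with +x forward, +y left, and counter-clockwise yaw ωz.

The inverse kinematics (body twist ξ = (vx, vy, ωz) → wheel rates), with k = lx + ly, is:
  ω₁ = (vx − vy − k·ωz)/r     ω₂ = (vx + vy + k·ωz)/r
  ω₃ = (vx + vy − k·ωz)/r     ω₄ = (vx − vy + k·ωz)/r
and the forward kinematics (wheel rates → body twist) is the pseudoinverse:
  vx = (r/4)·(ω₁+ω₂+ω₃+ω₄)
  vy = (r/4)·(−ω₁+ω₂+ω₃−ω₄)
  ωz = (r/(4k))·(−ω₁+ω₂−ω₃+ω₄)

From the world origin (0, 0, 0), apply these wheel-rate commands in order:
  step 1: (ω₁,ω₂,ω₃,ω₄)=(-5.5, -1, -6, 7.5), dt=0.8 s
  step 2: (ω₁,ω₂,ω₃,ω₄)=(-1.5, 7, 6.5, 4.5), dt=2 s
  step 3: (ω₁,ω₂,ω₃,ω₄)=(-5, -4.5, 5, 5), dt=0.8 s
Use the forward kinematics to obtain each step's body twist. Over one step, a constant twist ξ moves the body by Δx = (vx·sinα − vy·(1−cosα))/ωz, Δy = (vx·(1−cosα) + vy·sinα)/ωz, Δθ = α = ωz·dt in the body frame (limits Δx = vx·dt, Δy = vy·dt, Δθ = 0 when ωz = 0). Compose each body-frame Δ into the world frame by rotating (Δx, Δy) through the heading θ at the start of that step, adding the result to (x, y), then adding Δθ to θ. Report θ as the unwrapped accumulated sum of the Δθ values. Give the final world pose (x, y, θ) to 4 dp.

(0.0775, 0.3015, 0.9929)

step 1: ξ=(vx,vy,ωz)=(-0.0500, -0.0900, 0.6429), dt=0.8 → body Δ=(-0.0202, -0.0789, 0.5143) → world pose (-0.0202, -0.0789, 0.5143)
step 2: ξ=(vx,vy,ωz)=(0.1650, 0.1050, 0.2321), dt=2.0 → body Δ=(0.2704, 0.2778, 0.4643) → world pose (0.0786, 0.2959, 0.9786)
step 3: ξ=(vx,vy,ωz)=(0.0050, 0.0050, 0.0179), dt=0.8 → body Δ=(0.0040, 0.0040, 0.0143) → world pose (0.0775, 0.3015, 0.9929)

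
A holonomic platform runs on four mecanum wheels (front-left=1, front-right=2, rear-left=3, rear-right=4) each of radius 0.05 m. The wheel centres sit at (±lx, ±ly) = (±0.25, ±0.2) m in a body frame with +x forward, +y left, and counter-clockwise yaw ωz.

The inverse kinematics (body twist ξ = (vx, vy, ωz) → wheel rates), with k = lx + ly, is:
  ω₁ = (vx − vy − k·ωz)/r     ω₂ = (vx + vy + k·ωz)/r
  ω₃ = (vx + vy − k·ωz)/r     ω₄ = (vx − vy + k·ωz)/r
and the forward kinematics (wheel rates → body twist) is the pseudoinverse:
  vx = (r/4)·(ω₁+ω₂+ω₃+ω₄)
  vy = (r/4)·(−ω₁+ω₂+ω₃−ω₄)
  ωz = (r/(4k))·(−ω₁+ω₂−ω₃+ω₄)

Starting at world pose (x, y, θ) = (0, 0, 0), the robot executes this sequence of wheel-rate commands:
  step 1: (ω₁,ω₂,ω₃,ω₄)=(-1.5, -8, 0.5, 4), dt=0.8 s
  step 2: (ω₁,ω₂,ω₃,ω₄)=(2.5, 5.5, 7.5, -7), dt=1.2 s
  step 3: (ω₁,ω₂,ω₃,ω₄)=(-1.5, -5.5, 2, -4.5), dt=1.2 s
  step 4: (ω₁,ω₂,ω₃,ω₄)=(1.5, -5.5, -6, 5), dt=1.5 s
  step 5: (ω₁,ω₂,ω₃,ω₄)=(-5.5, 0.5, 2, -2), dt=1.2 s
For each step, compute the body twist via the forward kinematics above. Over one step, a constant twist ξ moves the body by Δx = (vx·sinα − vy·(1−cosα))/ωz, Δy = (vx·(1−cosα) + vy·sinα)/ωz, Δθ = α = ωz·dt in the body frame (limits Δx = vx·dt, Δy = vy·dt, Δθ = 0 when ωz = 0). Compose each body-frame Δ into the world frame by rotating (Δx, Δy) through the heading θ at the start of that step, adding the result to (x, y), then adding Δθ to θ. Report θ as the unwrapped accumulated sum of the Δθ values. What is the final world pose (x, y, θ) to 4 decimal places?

(-0.2265, 0.2083, -0.5667)

step 1: ξ=(vx,vy,ωz)=(-0.0625, -0.1250, -0.0833), dt=0.8 → body Δ=(-0.0533, -0.0983, -0.0667) → world pose (-0.0533, -0.0983, -0.0667)
step 2: ξ=(vx,vy,ωz)=(0.1062, 0.2188, -0.3194), dt=1.2 → body Δ=(0.1741, 0.2320, -0.3833) → world pose (0.1359, 0.1216, -0.4500)
step 3: ξ=(vx,vy,ωz)=(-0.1188, 0.0312, -0.2917), dt=1.2 → body Δ=(-0.1331, 0.0614, -0.3500) → world pose (0.0427, 0.2348, -0.8000)
step 4: ξ=(vx,vy,ωz)=(-0.0625, -0.2250, 0.1111), dt=1.5 → body Δ=(-0.0653, -0.3437, 0.1667) → world pose (-0.2493, 0.0421, -0.6333)
step 5: ξ=(vx,vy,ωz)=(-0.0625, 0.1250, 0.0556), dt=1.2 → body Δ=(-0.0799, 0.1474, 0.0667) → world pose (-0.2265, 0.2083, -0.5667)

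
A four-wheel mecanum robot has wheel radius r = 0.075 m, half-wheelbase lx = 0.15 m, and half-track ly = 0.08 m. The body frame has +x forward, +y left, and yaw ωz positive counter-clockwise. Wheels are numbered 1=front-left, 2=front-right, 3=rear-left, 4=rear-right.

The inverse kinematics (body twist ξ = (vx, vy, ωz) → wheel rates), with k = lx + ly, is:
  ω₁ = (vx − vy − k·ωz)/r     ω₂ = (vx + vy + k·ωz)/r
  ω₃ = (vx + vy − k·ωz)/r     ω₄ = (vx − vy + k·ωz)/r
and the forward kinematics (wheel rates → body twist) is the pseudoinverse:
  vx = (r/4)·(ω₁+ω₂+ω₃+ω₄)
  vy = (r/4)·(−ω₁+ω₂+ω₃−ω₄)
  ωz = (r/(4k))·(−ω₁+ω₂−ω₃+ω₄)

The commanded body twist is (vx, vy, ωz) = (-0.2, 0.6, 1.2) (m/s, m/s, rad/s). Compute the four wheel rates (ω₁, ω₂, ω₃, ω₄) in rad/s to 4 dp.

k = lx + ly = 0.15 + 0.08 = 0.2300;  k·ωz = 0.2300·1.2 = 0.2760
ω₁ (FL) = (vx − vy − k·ωz)/r = -1.0760/0.075 = -14.3467
ω₂ (FR) = (vx + vy + k·ωz)/r = 0.6760/0.075 = 9.0133
ω₃ (RL) = (vx + vy − k·ωz)/r = 0.1240/0.075 = 1.6533
ω₄ (RR) = (vx − vy + k·ωz)/r = -0.5240/0.075 = -6.9867

(-14.3467, 9.0133, 1.6533, -6.9867)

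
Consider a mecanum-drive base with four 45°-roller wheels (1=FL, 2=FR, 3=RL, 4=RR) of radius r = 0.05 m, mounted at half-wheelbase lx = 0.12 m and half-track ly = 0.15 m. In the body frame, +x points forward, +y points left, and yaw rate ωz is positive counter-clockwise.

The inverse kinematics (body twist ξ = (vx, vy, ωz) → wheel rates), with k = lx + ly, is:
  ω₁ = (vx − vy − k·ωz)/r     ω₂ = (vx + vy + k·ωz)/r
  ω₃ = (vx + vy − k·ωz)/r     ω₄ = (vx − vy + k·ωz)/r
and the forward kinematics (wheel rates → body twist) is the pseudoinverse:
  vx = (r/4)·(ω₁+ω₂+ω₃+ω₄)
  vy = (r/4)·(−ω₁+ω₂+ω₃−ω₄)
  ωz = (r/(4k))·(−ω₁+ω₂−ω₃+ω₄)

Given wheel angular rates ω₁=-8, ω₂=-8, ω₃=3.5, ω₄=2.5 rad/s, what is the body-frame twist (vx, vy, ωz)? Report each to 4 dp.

k = lx + ly = 0.12 + 0.15 = 0.2700
ω₁+ω₂+ω₃+ω₄ = -10.0000  →  vx = (0.05/4)·-10.0000 = -0.1250
−ω₁+ω₂+ω₃−ω₄ = 1.0000  →  vy = (0.05/4)·1.0000 = 0.0125
−ω₁+ω₂−ω₃+ω₄ = -1.0000  →  ωz = (0.05/1.0800)·-1.0000 = -0.0463

(-0.1250, 0.0125, -0.0463)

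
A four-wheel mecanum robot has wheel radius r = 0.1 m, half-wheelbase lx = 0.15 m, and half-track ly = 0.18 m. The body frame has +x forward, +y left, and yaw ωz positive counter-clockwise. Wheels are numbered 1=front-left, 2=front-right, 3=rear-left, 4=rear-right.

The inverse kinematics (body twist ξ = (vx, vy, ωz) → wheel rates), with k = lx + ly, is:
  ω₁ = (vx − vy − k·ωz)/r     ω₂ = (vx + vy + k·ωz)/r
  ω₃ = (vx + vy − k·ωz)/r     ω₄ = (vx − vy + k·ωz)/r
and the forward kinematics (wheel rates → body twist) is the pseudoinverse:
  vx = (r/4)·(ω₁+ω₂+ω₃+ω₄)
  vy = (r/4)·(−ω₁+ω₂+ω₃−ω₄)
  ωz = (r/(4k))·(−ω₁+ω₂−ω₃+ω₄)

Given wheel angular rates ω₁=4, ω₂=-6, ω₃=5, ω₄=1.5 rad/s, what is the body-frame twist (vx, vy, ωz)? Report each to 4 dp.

(0.1125, -0.1625, -1.0227)

k = lx + ly = 0.15 + 0.18 = 0.3300
ω₁+ω₂+ω₃+ω₄ = 4.5000  →  vx = (0.1/4)·4.5000 = 0.1125
−ω₁+ω₂+ω₃−ω₄ = -6.5000  →  vy = (0.1/4)·-6.5000 = -0.1625
−ω₁+ω₂−ω₃+ω₄ = -13.5000  →  ωz = (0.1/1.3200)·-13.5000 = -1.0227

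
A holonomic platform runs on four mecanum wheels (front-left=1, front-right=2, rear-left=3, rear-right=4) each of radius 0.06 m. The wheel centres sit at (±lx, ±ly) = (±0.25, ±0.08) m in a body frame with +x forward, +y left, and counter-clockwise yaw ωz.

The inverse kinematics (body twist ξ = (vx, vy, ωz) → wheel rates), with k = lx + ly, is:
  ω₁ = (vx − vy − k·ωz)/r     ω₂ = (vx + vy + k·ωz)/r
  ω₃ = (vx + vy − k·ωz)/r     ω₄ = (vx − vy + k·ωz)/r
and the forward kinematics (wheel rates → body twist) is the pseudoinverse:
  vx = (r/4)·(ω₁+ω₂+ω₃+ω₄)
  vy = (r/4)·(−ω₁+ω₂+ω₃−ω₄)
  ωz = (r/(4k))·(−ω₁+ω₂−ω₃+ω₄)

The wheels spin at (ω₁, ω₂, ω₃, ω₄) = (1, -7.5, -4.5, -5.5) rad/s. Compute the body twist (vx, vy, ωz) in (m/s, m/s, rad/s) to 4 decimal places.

k = lx + ly = 0.25 + 0.08 = 0.3300
ω₁+ω₂+ω₃+ω₄ = -16.5000  →  vx = (0.06/4)·-16.5000 = -0.2475
−ω₁+ω₂+ω₃−ω₄ = -7.5000  →  vy = (0.06/4)·-7.5000 = -0.1125
−ω₁+ω₂−ω₃+ω₄ = -9.5000  →  ωz = (0.06/1.3200)·-9.5000 = -0.4318

(-0.2475, -0.1125, -0.4318)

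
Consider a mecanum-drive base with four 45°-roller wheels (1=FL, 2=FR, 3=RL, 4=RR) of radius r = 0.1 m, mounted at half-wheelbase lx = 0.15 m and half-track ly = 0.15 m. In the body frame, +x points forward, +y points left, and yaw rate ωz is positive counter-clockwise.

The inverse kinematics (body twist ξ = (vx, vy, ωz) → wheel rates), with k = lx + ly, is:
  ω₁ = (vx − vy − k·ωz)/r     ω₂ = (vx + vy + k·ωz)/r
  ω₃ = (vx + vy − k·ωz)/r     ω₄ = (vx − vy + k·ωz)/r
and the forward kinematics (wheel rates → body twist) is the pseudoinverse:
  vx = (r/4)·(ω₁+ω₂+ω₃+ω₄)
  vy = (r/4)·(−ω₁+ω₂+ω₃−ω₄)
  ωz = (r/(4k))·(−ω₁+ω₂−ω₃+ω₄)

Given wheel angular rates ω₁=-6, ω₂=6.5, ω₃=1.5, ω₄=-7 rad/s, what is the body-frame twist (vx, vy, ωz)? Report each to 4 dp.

(-0.1250, 0.5250, 0.3333)

k = lx + ly = 0.15 + 0.15 = 0.3000
ω₁+ω₂+ω₃+ω₄ = -5.0000  →  vx = (0.1/4)·-5.0000 = -0.1250
−ω₁+ω₂+ω₃−ω₄ = 21.0000  →  vy = (0.1/4)·21.0000 = 0.5250
−ω₁+ω₂−ω₃+ω₄ = 4.0000  →  ωz = (0.1/1.2000)·4.0000 = 0.3333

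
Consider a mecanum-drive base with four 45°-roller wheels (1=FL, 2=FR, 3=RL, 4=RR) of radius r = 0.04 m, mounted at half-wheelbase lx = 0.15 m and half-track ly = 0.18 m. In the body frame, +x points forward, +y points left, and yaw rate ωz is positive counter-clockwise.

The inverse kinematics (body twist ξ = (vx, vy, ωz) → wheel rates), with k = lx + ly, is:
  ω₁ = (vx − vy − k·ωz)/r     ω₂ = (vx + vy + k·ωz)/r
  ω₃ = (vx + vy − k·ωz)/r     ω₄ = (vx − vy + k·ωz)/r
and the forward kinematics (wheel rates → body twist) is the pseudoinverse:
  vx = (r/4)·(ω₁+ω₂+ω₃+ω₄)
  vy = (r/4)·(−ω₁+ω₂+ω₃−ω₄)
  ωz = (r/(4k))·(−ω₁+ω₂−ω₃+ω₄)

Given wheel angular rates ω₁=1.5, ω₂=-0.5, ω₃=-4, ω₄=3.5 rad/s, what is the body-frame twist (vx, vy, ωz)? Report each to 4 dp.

(0.0050, -0.0950, 0.1667)

k = lx + ly = 0.15 + 0.18 = 0.3300
ω₁+ω₂+ω₃+ω₄ = 0.5000  →  vx = (0.04/4)·0.5000 = 0.0050
−ω₁+ω₂+ω₃−ω₄ = -9.5000  →  vy = (0.04/4)·-9.5000 = -0.0950
−ω₁+ω₂−ω₃+ω₄ = 5.5000  →  ωz = (0.04/1.3200)·5.5000 = 0.1667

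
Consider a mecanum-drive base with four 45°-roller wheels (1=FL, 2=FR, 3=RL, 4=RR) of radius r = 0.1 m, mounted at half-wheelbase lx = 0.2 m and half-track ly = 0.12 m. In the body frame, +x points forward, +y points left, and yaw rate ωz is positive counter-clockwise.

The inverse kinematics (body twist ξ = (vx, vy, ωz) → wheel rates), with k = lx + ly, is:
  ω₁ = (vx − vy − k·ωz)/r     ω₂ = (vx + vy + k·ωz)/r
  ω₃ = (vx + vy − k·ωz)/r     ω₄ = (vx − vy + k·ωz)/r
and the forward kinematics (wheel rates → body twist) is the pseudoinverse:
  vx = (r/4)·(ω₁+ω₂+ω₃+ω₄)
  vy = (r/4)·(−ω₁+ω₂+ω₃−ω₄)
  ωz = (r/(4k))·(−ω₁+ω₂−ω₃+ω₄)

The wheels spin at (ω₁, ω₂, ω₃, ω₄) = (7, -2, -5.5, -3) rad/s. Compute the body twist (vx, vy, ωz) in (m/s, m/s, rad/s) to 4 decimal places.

(-0.0875, -0.2875, -0.5078)

k = lx + ly = 0.2 + 0.12 = 0.3200
ω₁+ω₂+ω₃+ω₄ = -3.5000  →  vx = (0.1/4)·-3.5000 = -0.0875
−ω₁+ω₂+ω₃−ω₄ = -11.5000  →  vy = (0.1/4)·-11.5000 = -0.2875
−ω₁+ω₂−ω₃+ω₄ = -6.5000  →  ωz = (0.1/1.2800)·-6.5000 = -0.5078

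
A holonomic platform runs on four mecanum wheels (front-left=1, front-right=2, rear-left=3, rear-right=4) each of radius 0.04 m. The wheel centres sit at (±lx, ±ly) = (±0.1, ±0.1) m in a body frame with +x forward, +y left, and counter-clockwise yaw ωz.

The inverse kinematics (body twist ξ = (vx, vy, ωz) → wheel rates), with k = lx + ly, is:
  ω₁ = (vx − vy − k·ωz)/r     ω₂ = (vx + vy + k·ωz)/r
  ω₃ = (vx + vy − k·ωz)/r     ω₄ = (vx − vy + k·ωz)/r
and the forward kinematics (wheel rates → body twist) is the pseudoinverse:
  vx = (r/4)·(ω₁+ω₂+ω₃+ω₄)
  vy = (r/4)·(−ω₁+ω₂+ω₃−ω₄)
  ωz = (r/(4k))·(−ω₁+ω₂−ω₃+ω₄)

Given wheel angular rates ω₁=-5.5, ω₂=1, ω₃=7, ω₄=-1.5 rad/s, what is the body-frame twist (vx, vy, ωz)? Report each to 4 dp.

k = lx + ly = 0.1 + 0.1 = 0.2000
ω₁+ω₂+ω₃+ω₄ = 1.0000  →  vx = (0.04/4)·1.0000 = 0.0100
−ω₁+ω₂+ω₃−ω₄ = 15.0000  →  vy = (0.04/4)·15.0000 = 0.1500
−ω₁+ω₂−ω₃+ω₄ = -2.0000  →  ωz = (0.04/0.8000)·-2.0000 = -0.1000

(0.0100, 0.1500, -0.1000)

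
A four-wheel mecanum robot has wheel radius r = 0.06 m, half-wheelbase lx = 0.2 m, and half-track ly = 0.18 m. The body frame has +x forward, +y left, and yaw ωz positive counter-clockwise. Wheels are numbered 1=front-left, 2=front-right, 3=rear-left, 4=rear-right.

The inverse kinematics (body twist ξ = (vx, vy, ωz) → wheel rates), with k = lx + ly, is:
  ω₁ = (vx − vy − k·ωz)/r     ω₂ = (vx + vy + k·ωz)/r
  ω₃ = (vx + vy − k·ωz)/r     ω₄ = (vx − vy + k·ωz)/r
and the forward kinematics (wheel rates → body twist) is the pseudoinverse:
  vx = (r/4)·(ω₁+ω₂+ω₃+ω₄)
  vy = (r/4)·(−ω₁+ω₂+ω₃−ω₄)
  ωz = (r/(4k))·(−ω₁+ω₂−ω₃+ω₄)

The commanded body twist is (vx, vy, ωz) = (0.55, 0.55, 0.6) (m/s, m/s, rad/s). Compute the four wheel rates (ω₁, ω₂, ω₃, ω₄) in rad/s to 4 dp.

(-3.8000, 22.1333, 14.5333, 3.8000)

k = lx + ly = 0.2 + 0.18 = 0.3800;  k·ωz = 0.3800·0.6 = 0.2280
ω₁ (FL) = (vx − vy − k·ωz)/r = -0.2280/0.06 = -3.8000
ω₂ (FR) = (vx + vy + k·ωz)/r = 1.3280/0.06 = 22.1333
ω₃ (RL) = (vx + vy − k·ωz)/r = 0.8720/0.06 = 14.5333
ω₄ (RR) = (vx − vy + k·ωz)/r = 0.2280/0.06 = 3.8000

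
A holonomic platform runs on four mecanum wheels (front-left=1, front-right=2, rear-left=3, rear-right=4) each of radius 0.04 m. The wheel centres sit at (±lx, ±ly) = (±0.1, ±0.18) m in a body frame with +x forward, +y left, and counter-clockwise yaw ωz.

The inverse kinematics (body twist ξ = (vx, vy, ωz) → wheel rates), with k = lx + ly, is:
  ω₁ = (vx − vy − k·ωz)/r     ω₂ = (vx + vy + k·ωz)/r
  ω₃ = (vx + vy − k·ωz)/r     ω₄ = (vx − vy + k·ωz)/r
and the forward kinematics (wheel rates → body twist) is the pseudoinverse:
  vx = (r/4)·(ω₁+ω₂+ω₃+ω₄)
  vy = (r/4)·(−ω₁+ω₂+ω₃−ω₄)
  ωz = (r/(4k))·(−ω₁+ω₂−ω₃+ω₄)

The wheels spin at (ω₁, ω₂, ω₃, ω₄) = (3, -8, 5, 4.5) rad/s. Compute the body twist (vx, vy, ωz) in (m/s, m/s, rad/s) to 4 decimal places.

k = lx + ly = 0.1 + 0.18 = 0.2800
ω₁+ω₂+ω₃+ω₄ = 4.5000  →  vx = (0.04/4)·4.5000 = 0.0450
−ω₁+ω₂+ω₃−ω₄ = -10.5000  →  vy = (0.04/4)·-10.5000 = -0.1050
−ω₁+ω₂−ω₃+ω₄ = -11.5000  →  ωz = (0.04/1.1200)·-11.5000 = -0.4107

(0.0450, -0.1050, -0.4107)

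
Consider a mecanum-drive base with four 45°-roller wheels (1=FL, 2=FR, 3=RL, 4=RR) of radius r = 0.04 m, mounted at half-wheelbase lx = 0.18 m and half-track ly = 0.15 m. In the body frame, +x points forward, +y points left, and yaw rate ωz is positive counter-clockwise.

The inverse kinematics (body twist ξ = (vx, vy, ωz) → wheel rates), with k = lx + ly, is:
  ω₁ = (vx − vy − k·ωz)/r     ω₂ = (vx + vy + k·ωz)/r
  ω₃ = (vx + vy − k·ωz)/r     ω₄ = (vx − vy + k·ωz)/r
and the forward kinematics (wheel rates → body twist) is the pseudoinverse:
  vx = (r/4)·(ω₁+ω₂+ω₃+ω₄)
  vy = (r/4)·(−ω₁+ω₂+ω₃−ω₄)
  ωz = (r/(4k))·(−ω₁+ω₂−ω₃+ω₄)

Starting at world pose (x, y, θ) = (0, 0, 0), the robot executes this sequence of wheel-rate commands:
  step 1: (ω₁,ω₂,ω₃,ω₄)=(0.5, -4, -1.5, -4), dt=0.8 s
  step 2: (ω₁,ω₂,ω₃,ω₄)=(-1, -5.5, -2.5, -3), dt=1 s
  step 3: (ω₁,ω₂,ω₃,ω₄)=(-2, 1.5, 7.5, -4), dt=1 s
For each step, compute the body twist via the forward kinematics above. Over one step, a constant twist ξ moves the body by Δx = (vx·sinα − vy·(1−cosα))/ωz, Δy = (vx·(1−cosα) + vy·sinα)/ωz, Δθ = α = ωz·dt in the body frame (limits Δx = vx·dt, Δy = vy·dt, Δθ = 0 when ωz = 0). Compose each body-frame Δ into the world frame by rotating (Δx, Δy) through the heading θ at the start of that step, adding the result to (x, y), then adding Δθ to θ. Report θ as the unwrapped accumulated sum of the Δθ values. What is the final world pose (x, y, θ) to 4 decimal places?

step 1: ξ=(vx,vy,ωz)=(-0.0900, -0.0200, -0.2121), dt=0.8 → body Δ=(-0.0730, -0.0098, -0.1697) → world pose (-0.0730, -0.0098, -0.1697)
step 2: ξ=(vx,vy,ωz)=(-0.1200, -0.0400, -0.1515), dt=1.0 → body Δ=(-0.1226, -0.0308, -0.1515) → world pose (-0.1990, -0.0195, -0.3212)
step 3: ξ=(vx,vy,ωz)=(0.0300, 0.1500, -0.2424), dt=1.0 → body Δ=(0.0478, 0.1449, -0.2424) → world pose (-0.1079, 0.1030, -0.5636)

(-0.1079, 0.1030, -0.5636)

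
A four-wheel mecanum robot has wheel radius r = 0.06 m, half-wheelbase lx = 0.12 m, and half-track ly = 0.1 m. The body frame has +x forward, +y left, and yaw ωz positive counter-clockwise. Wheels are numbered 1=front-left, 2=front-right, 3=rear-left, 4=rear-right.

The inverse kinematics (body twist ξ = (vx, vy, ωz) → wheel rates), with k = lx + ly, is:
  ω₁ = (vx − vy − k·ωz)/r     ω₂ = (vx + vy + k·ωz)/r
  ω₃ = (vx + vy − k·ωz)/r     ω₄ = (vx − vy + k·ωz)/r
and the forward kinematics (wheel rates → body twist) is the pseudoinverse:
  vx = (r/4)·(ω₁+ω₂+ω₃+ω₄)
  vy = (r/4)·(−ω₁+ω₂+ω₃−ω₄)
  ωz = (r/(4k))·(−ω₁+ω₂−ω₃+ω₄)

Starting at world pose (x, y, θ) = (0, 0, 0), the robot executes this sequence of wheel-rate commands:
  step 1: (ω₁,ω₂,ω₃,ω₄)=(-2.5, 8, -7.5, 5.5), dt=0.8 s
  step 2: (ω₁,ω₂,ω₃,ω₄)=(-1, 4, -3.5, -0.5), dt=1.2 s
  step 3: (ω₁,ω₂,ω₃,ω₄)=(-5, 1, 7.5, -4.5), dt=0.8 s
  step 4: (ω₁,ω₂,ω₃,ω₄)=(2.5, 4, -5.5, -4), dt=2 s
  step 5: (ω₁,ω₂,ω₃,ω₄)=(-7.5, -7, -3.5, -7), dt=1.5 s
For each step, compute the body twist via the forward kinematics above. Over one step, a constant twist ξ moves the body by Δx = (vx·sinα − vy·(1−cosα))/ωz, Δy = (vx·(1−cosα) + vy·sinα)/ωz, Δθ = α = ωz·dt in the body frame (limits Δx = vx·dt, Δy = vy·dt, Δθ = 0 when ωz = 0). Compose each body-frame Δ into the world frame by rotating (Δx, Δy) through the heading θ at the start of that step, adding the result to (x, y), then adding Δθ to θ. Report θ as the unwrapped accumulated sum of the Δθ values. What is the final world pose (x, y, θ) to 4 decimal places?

step 1: ξ=(vx,vy,ωz)=(0.0525, -0.0375, 1.6023), dt=0.8 → body Δ=(0.0481, 0.0010, 1.2818) → world pose (0.0481, 0.0010, 1.2818)
step 2: ξ=(vx,vy,ωz)=(-0.0150, 0.0300, 0.5455), dt=1.2 → body Δ=(-0.0281, 0.0278, 0.6545) → world pose (0.0135, -0.0180, 1.9364)
step 3: ξ=(vx,vy,ωz)=(-0.0150, 0.2700, -0.4091), dt=0.8 → body Δ=(0.0232, 0.2141, -0.3273) → world pose (-0.1948, -0.0729, 1.6091)
step 4: ξ=(vx,vy,ωz)=(-0.0450, 0.0000, 0.2045), dt=2.0 → body Δ=(-0.0875, -0.0182, 0.4091) → world pose (-0.1733, -0.1596, 2.0182)
step 5: ξ=(vx,vy,ωz)=(-0.3750, 0.0600, -0.2045), dt=1.5 → body Δ=(-0.5400, 0.1742, -0.3068) → world pose (-0.0967, -0.7218, 1.7114)

(-0.0967, -0.7218, 1.7114)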